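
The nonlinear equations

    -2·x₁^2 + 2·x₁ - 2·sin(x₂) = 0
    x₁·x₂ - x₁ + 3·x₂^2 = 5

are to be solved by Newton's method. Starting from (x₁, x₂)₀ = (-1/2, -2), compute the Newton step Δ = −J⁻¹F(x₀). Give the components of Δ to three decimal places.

(-0.233, 0.736)

At (-1/2, -2): F = (0.31859, 8.500).
Jacobian J = [[-4·x₁ + 2, -2·cos(x₂)], [x₂ - 1, x₁ + 6·x₂]].
At the point, J = [[4.000, 0.83229], [-3.000, -12.500]] (det J = -47.50312).
Solving J·Δ = −F gives Δ = (-0.233, 0.736).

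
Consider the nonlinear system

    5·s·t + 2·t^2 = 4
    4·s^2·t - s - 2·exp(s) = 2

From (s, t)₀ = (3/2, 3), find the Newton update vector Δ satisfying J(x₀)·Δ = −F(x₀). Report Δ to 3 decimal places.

(0.121, -1.965)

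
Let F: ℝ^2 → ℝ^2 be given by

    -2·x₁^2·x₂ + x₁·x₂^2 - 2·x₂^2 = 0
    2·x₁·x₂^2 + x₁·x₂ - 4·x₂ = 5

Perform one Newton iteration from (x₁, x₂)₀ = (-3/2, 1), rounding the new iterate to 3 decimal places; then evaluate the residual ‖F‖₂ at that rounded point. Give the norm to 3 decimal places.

7.998

At (-3/2, 1): F = (-8.000, -13.500).
Jacobian J = [[-4·x₁·x₂ + x₂^2, -2·x₁^2 + 2·x₁·x₂ - 4·x₂], [2·x₂^2 + x₂, 4·x₁·x₂ + x₁ - 4]].
At the point, J = [[7.000, -11.500], [3.000, -11.500]] (det J = -46.000).
Solving J·Δ = −F gives Δ = (-1.375, -1.533).
Then the next iterate is (x₁, x₂)₁ = (-2.875, -0.533).
Re-evaluating at (-2.875, -0.533): F = (7.42622, -2.96914), so ‖F‖₂ = 7.998.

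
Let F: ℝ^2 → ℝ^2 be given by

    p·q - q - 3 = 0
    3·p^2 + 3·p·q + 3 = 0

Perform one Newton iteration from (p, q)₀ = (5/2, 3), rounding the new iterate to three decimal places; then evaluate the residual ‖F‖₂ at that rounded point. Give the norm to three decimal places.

47.775

At (5/2, 3): F = (1.500, 44.250).
Jacobian J = [[q, p - 1], [6·p + 3·q, 3·p]].
At the point, J = [[3.000, 1.500], [24.000, 7.500]] (det J = -13.500).
Solving J·Δ = −F gives Δ = (-4.083, 7.167).
Then the next iterate is (p, q)₁ = (-1.583, 10.167).
Re-evaluating at (-1.583, 10.167): F = (-29.26136, -37.76542), so ‖F‖₂ = 47.775.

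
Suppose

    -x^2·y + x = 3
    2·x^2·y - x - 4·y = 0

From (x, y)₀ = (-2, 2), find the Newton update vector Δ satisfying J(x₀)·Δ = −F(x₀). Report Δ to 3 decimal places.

(-0.375, -4.094)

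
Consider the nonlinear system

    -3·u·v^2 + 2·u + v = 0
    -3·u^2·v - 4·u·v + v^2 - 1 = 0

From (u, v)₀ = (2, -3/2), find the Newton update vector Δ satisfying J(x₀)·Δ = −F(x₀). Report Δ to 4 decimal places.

At (2, -3/2): F = (-11.0000, 31.2500).
Jacobian J = [[-3·v^2 + 2, -6·u·v + 1], [-6·u·v - 4·v, -3·u^2 - 4·u + 2·v]].
At the point, J = [[-4.7500, 19.0000], [24.0000, -23.0000]] (det J = -346.7500).
Solving J·Δ = −F gives Δ = (-0.9827, 0.3333).

(-0.9827, 0.3333)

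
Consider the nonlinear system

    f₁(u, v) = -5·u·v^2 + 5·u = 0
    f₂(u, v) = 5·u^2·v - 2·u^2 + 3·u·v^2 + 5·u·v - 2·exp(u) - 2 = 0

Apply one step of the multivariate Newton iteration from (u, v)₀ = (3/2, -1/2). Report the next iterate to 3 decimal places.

At (3/2, -1/2): F = (5.625, -23.71338).
Jacobian J = [[-5·v^2 + 5, -10·u·v], [10·u·v - 4·u + 3·v^2 + 5·v - 2·exp(u), 5·u^2 + 6·u·v + 5·u]].
At the point, J = [[3.750, 7.500], [-24.21338, 14.250]] (det J = 235.03784).
Solving J·Δ = −F gives Δ = (-1.098, -0.201).
Then the next iterate is (u, v)₁ = (0.402, -0.701).

(0.402, -0.701)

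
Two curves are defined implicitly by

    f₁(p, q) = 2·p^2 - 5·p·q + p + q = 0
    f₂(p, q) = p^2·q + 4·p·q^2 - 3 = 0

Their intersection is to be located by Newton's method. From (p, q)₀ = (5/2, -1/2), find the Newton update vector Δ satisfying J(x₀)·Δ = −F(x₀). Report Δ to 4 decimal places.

(-1.7606, -0.2624)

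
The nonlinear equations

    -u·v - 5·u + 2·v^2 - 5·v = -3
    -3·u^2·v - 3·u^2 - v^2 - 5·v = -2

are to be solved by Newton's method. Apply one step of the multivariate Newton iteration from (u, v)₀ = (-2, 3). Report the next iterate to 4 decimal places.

(-1.5000, 1.0000)

At (-2, 3): F = (22.0000, -70.0000).
Jacobian J = [[-v - 5, -u + 4·v - 5], [-6·u·v - 6·u, -3·u^2 - 2·v - 5]].
At the point, J = [[-8.0000, 9.0000], [48.0000, -23.0000]] (det J = -248.0000).
Solving J·Δ = −F gives Δ = (0.5000, -2.0000).
Then the next iterate is (u, v)₁ = (-1.5000, 1.0000).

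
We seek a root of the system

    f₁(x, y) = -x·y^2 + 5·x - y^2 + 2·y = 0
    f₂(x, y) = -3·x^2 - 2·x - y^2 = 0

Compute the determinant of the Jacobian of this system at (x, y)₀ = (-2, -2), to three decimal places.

24.000

J = [[-y^2 + 5, -2·x·y - 2·y + 2], [-6·x - 2, -2·y]].
At the point, J = [[1.000, -2.000], [10.000, 4.000]].
det J = 24.000.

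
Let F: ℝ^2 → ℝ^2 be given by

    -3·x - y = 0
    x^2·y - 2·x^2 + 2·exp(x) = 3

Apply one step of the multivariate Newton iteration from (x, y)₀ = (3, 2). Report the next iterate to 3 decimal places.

(7.694, -23.083)

At (3, 2): F = (-11.000, 37.17107).
Jacobian J = [[-3, -1], [2·x·y - 4·x + 2·exp(x), x^2]].
At the point, J = [[-3.000, -1.000], [40.17107, 9.000]] (det J = 13.17107).
Solving J·Δ = −F gives Δ = (4.694, -25.083).
Then the next iterate is (x, y)₁ = (7.694, -23.083).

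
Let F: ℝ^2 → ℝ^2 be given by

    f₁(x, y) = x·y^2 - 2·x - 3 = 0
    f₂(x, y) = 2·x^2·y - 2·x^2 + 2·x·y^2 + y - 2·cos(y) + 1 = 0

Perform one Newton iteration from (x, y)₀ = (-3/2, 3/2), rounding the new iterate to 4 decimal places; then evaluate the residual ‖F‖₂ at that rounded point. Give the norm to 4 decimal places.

2.1020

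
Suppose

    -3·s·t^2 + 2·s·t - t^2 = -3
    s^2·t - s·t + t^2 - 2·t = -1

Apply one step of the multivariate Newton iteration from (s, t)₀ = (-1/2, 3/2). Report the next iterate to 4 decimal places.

(0.2716, 2.0370)

At (-1/2, 3/2): F = (2.6250, 1.3750).
Jacobian J = [[-3·t^2 + 2·t, -6·s·t + 2·s - 2·t], [2·s·t - t, s^2 - s + 2·t - 2]].
At the point, J = [[-3.7500, 0.5000], [-3.0000, 1.7500]] (det J = -5.0625).
Solving J·Δ = −F gives Δ = (0.7716, 0.5370).
Then the next iterate is (s, t)₁ = (0.2716, 2.0370).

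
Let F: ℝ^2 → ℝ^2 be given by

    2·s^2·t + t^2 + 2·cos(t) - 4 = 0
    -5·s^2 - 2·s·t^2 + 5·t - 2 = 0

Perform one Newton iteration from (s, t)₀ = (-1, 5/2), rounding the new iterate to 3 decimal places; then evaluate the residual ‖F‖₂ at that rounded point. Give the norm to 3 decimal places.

At (-1, 5/2): F = (5.64771, 18.000).
Jacobian J = [[4·s·t, 2·s^2 + 2·t - 2·sin(t)], [-10·s - 2·t^2, -4·s·t + 5]].
At the point, J = [[-10.000, 5.80306], [-2.500, 15.000]] (det J = -135.49236).
Solving J·Δ = −F gives Δ = (-0.146, -1.224).
Then the next iterate is (s, t)₁ = (-1.146, 1.276).
Re-evaluating at (-1.146, 1.276): F = (1.56085, 1.54520), so ‖F‖₂ = 2.196.

2.196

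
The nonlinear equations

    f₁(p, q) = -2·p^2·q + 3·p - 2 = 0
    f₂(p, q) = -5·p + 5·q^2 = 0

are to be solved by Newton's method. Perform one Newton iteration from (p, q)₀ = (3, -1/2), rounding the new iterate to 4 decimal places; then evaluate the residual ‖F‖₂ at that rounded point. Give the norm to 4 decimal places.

0.5885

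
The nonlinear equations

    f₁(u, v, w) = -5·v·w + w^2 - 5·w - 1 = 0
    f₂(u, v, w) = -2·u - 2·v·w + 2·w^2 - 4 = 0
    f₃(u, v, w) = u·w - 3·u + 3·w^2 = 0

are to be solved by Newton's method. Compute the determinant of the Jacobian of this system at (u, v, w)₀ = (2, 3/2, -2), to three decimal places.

20.000

J = [[0, -5·w, -5·v + 2·w - 5], [-2, -2·w, -2·v + 4·w], [w - 3, 0, u + 6·w]].
At the point, J = [[0.000, 10.000, -16.500], [-2.000, 4.000, -11.000], [-5.000, 0.000, -10.000]].
det J = 20.000.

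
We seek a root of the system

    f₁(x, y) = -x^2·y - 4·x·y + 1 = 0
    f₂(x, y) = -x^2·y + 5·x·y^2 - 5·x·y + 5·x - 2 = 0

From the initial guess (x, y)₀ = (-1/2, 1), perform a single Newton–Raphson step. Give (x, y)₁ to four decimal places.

(-0.1667, 0.0000)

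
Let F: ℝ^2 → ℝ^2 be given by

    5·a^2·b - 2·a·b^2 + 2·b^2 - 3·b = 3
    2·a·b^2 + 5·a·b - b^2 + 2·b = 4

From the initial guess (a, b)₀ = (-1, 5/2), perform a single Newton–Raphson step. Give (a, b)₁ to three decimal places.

At (-1, 5/2): F = (27.000, -30.250).
Jacobian J = [[10·a·b - 2·b^2, 5·a^2 - 4·a·b + 4·b - 3], [2·b^2 + 5·b, 4·a·b + 5·a - 2·b + 2]].
At the point, J = [[-37.500, 22.000], [25.000, -18.000]] (det J = 125.000).
Solving J·Δ = −F gives Δ = (-1.436, -3.675).
Then the next iterate is (a, b)₁ = (-2.436, -1.175).

(-2.436, -1.175)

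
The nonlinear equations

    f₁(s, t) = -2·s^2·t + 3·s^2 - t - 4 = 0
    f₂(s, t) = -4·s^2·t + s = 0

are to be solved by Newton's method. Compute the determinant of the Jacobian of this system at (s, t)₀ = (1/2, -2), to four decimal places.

J = [[-4·s·t + 6·s, -2·s^2 - 1], [-8·s·t + 1, -4·s^2]].
At the point, J = [[7.0000, -1.5000], [9.0000, -1.0000]].
det J = 6.5000.

6.5000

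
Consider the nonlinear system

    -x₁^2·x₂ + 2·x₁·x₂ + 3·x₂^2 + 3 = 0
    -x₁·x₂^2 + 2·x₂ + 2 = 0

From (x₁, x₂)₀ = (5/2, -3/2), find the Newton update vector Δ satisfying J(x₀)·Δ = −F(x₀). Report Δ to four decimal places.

(-2.1603, 0.1857)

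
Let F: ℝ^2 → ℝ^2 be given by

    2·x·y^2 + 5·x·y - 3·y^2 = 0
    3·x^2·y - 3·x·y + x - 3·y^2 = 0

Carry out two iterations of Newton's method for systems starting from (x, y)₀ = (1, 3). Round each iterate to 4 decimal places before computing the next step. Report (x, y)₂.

At (1, 3): F = (6.0000, -26.0000).
Jacobian J = [[2·y^2 + 5·y, 4·x·y + 5·x - 6·y], [6·x·y - 3·y + 1, 3·x^2 - 3·x - 6·y]].
At the point, J = [[33.0000, -1.0000], [10.0000, -18.0000]] (det J = -584.0000).
Solving J·Δ = −F gives Δ = (-0.2295, -1.5719).
Then the next iterate is (x, y)₁ = (0.7705, 1.4281).
Round to (0.7705, 1.4281) and repeat: F = (2.526169, -6.105501), J = [[11.219439, -0.314696], [3.317806, -9.099089]].
Δ = (-0.2465, -0.7609), so (x, y)₂ = (0.5240, 0.6672).

(0.5240, 0.6672)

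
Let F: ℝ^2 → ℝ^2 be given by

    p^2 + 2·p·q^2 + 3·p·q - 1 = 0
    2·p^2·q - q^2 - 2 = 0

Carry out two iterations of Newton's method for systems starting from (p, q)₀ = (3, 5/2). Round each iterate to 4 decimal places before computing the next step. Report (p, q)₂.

At (3, 5/2): F = (68.0000, 36.7500).
Jacobian J = [[2·p + 2·q^2 + 3·q, 4·p·q + 3·p], [4·p·q, 2·p^2 - 2·q]].
At the point, J = [[26.0000, 39.0000], [30.0000, 13.0000]] (det J = -832.0000).
Solving J·Δ = −F gives Δ = (-0.6602, -1.3035).
Then the next iterate is (p, q)₁ = (2.3398, 1.1965).
Round to (2.3398, 1.1965) and repeat: F = (19.572749, 9.669259), J = [[11.132324, 18.217683], [11.198283, 8.556328]].
Δ = (-0.0798, -1.0256), so (p, q)₂ = (2.2600, 0.1709).

(2.2600, 0.1709)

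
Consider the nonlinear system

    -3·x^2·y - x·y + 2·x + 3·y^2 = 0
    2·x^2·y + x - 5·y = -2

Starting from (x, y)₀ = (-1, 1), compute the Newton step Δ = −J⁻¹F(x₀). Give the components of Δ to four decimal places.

At (-1, 1): F = (-1.0000, -2.0000).
Jacobian J = [[-6·x·y - y + 2, -3·x^2 - x + 6·y], [4·x·y + 1, 2·x^2 - 5]].
At the point, J = [[7.0000, 4.0000], [-3.0000, -3.0000]] (det J = -9.0000).
Solving J·Δ = −F gives Δ = (1.2222, -1.8889).

(1.2222, -1.8889)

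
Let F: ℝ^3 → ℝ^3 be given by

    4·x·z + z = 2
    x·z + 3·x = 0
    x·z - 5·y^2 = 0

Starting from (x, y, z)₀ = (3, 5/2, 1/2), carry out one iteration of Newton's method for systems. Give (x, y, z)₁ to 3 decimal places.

At (3, 5/2, 1/2): F = (4.500, 10.500, -29.750).
Jacobian J = [[4·z, 0, 4·x + 1], [z + 3, 0, x], [z, -10·y, x]].
At the point, J = [[2.000, 0.000, 13.000], [3.500, 0.000, 3.000], [0.500, -25.000, 3.000]] (det J = -987.500).
Solving J·Δ = −F gives Δ = (-3.114, -1.236, 0.133).
Then the next iterate is (x, y, z)₁ = (-0.114, 1.264, 0.633).

(-0.114, 1.264, 0.633)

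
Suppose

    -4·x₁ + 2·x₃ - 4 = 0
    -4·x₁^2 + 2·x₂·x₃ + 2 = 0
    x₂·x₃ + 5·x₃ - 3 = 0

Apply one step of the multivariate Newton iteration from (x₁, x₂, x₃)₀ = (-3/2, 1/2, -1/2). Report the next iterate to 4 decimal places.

At (-3/2, 1/2, -1/2): F = (1.0000, -7.5000, -5.7500).
Jacobian J = [[-4, 0, 2], [-8·x₁, 2·x₃, 2·x₂], [0, x₃, x₂ + 5]].
At the point, J = [[-4.0000, 0.0000, 2.0000], [12.0000, -1.0000, 1.0000], [0.0000, -0.5000, 5.5000]] (det J = 8.0000).
Solving J·Δ = −F gives Δ = (1.1250, 7.7500, 1.7500).
Then the next iterate is (x₁, x₂, x₃)₁ = (-0.3750, 8.2500, 1.2500).

(-0.3750, 8.2500, 1.2500)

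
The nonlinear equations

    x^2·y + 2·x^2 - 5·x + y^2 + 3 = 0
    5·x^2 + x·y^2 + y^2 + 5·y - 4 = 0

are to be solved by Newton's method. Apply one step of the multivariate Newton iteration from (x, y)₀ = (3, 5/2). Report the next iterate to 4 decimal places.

(8.4176, -8.4956)

At (3, 5/2): F = (34.7500, 78.5000).
Jacobian J = [[2·x·y + 4·x - 5, x^2 + 2·y], [10·x + y^2, 2·x·y + 2·y + 5]].
At the point, J = [[22.0000, 14.0000], [36.2500, 25.0000]] (det J = 42.5000).
Solving J·Δ = −F gives Δ = (5.4176, -10.9956).
Then the next iterate is (x, y)₁ = (8.4176, -8.4956).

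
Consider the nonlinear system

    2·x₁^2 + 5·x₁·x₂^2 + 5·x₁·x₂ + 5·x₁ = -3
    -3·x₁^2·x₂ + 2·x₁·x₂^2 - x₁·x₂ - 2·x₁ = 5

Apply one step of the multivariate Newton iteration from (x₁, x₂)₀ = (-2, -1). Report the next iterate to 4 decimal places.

(-1.5517, -0.9655)

At (-2, -1): F = (1.0000, 5.0000).
Jacobian J = [[4·x₁ + 5·x₂^2 + 5·x₂ + 5, 10·x₁·x₂ + 5·x₁], [-6·x₁·x₂ + 2·x₂^2 - x₂ - 2, -3·x₁^2 + 4·x₁·x₂ - x₁]].
At the point, J = [[-3.0000, 10.0000], [-11.0000, -2.0000]] (det J = 116.0000).
Solving J·Δ = −F gives Δ = (0.4483, 0.0345).
Then the next iterate is (x₁, x₂)₁ = (-1.5517, -0.9655).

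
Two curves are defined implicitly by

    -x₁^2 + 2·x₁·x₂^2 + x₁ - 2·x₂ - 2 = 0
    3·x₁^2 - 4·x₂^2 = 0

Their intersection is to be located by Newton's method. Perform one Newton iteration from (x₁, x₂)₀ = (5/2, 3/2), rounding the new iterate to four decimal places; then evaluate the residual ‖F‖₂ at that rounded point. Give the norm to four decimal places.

At (5/2, 3/2): F = (2.5000, 9.7500).
Jacobian J = [[-2·x₁ + 2·x₂^2 + 1, 4·x₁·x₂ - 2], [6·x₁, -8·x₂]].
At the point, J = [[0.5000, 13.0000], [15.0000, -12.0000]] (det J = -201.0000).
Solving J·Δ = −F gives Δ = (-0.7799, -0.1623).
Then the next iterate is (x₁, x₂)₁ = (1.7201, 1.3377).
Re-evaluating at (1.7201, 1.3377): F = (0.241992, 1.718467), so ‖F‖₂ = 1.7354.

1.7354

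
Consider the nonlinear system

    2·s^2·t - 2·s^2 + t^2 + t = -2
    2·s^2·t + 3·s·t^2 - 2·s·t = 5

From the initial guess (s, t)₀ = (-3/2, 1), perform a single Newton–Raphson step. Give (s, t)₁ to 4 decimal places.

At (-3/2, 1): F = (4.0000, -2.0000).
Jacobian J = [[4·s·t - 4·s, 2·s^2 + 2·t + 1], [4·s·t + 3·t^2 - 2·t, 2·s^2 + 6·s·t - 2·s]].
At the point, J = [[0.0000, 7.5000], [-5.0000, -1.5000]] (det J = 37.5000).
Solving J·Δ = −F gives Δ = (-0.2400, -0.5333).
Then the next iterate is (s, t)₁ = (-1.7400, 0.4667).

(-1.7400, 0.4667)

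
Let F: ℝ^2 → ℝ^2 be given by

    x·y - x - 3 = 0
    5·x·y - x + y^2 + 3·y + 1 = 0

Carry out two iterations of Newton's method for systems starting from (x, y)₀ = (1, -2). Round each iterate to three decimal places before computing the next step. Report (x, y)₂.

At (1, -2): F = (-6.000, -12.000).
Jacobian J = [[y - 1, x], [5·y - 1, 5·x + 2·y + 3]].
At the point, J = [[-3.000, 1.000], [-11.000, 4.000]] (det J = -1.000).
Solving J·Δ = −F gives Δ = (-12.000, -30.000).
Then the next iterate is (x, y)₁ = (-11.000, -32.000).
Round to (-11.000, -32.000) and repeat: F = (360.000, 2700.000), J = [[-33.000, -11.000], [-161.000, -116.000]].
Δ = (5.863, 15.139), so (x, y)₂ = (-5.137, -16.861).

(-5.137, -16.861)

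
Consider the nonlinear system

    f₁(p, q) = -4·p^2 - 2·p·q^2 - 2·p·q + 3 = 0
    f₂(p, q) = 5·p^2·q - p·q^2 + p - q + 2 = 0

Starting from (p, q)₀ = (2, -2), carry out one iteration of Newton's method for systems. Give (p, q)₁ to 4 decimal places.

(-0.6250, -4.6250)

At (2, -2): F = (-21.0000, -42.0000).
Jacobian J = [[-8·p - 2·q^2 - 2·q, -4·p·q - 2·p], [10·p·q - q^2 + 1, 5·p^2 - 2·p·q - 1]].
At the point, J = [[-20.0000, 12.0000], [-43.0000, 27.0000]] (det J = -24.0000).
Solving J·Δ = −F gives Δ = (-2.6250, -2.6250).
Then the next iterate is (p, q)₁ = (-0.6250, -4.6250).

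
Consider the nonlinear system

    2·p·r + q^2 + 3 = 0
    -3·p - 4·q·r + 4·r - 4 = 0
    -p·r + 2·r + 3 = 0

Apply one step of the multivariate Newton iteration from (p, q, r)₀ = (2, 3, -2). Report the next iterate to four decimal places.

(0.5000, 1.4750, -2.2125)

At (2, 3, -2): F = (4.0000, 6.0000, 3.0000).
Jacobian J = [[2·r, 2·q, 2·p], [-3, -4·r, -4·q + 4], [-r, 0, -p + 2]].
At the point, J = [[-4.0000, 6.0000, 4.0000], [-3.0000, 8.0000, -8.0000], [2.0000, 0.0000, 0.0000]] (det J = -160.0000).
Solving J·Δ = −F gives Δ = (-1.5000, -1.5250, -0.2125).
Then the next iterate is (p, q, r)₁ = (0.5000, 1.4750, -2.2125).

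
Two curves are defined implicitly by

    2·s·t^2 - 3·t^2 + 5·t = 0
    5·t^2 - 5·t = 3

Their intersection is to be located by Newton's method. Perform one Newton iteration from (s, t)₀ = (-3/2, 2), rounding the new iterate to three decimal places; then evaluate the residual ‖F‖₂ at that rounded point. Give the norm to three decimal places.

At (-3/2, 2): F = (-14.000, 7.000).
Jacobian J = [[2·t^2, 4·s·t - 6·t + 5], [0, 10·t - 5]].
At the point, J = [[8.000, -19.000], [0.000, 15.000]] (det J = 120.000).
Solving J·Δ = −F gives Δ = (0.642, -0.467).
Then the next iterate is (s, t)₁ = (-0.858, 1.533).
Re-evaluating at (-0.858, 1.533): F = (-3.41802, 1.08544), so ‖F‖₂ = 3.586.

3.586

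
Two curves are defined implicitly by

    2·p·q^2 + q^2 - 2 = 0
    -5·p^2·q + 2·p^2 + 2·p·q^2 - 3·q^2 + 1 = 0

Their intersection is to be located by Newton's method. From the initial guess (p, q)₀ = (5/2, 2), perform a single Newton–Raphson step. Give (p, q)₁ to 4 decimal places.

At (5/2, 2): F = (22.0000, -41.0000).
Jacobian J = [[2·q^2, 4·p·q + 2·q], [-10·p·q + 4·p + 2·q^2, -5·p^2 + 4·p·q - 6·q]].
At the point, J = [[8.0000, 24.0000], [-32.0000, -23.2500]] (det J = 582.0000).
Solving J·Δ = −F gives Δ = (-0.8119, -0.6460).
Then the next iterate is (p, q)₁ = (1.6881, 1.3540).

(1.6881, 1.3540)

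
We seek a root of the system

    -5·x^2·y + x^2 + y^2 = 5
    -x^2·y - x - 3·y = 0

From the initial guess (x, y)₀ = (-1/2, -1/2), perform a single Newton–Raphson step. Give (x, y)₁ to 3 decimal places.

At (-1/2, -1/2): F = (-3.875, 2.125).
Jacobian J = [[-10·x·y + 2·x, -5·x^2 + 2·y], [-2·x·y - 1, -x^2 - 3]].
At the point, J = [[-3.500, -2.250], [-1.500, -3.250]] (det J = 8.000).
Solving J·Δ = −F gives Δ = (-2.172, 1.656).
Then the next iterate is (x, y)₁ = (-2.672, 1.156).

(-2.672, 1.156)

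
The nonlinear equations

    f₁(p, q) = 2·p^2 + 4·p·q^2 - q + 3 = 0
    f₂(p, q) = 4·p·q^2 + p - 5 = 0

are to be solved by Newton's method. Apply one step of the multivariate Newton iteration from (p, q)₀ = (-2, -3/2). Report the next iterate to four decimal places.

At (-2, -3/2): F = (-5.5000, -25.0000).
Jacobian J = [[4·p + 4·q^2, 8·p·q - 1], [4·q^2 + 1, 8·p·q]].
At the point, J = [[1.0000, 23.0000], [10.0000, 24.0000]] (det J = -206.0000).
Solving J·Δ = −F gives Δ = (2.1505, 0.1456).
Then the next iterate is (p, q)₁ = (0.1505, -1.3544).

(0.1505, -1.3544)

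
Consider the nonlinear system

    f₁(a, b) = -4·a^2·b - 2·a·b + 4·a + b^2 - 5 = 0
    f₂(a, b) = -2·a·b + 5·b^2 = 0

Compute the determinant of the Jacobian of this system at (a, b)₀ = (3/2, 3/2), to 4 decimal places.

-231.0000

J = [[-8·a·b - 2·b + 4, -4·a^2 - 2·a + 2·b], [-2·b, -2·a + 10·b]].
At the point, J = [[-17.0000, -9.0000], [-3.0000, 12.0000]].
det J = -231.0000.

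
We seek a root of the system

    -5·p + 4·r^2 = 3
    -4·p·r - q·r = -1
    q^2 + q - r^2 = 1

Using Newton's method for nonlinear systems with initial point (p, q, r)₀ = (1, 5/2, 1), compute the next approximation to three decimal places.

(0.058, 1.345, 0.911)

At (1, 5/2, 1): F = (-4.000, -5.500, 6.750).
Jacobian J = [[-5, 0, 8·r], [-4·r, -r, -4·p - q], [0, 2·q + 1, -2·r]].
At the point, J = [[-5.000, 0.000, 8.000], [-4.000, -1.000, -6.500], [0.000, 6.000, -2.000]] (det J = -397.000).
Solving J·Δ = −F gives Δ = (-0.942, -1.155, -0.089).
Then the next iterate is (p, q, r)₁ = (0.058, 1.345, 0.911).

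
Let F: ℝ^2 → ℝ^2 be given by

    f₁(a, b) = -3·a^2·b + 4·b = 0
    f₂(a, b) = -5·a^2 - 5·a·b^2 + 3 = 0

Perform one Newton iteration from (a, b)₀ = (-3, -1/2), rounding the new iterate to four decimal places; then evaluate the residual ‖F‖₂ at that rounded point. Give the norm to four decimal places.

9.1375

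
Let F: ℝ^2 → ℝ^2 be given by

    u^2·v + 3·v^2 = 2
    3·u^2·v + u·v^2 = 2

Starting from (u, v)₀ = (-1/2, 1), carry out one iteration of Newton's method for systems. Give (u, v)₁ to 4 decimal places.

(-1.3333, 0.6667)

At (-1/2, 1): F = (1.2500, -1.7500).
Jacobian J = [[2·u·v, u^2 + 6·v], [6·u·v + v^2, 3·u^2 + 2·u·v]].
At the point, J = [[-1.0000, 6.2500], [-2.0000, -0.2500]] (det J = 12.7500).
Solving J·Δ = −F gives Δ = (-0.8333, -0.3333).
Then the next iterate is (u, v)₁ = (-1.3333, 0.6667).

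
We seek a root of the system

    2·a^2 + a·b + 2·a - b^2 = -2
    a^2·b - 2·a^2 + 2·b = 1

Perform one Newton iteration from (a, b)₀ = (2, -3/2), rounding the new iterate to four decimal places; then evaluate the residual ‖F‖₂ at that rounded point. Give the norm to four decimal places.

6.1825

At (2, -3/2): F = (8.7500, -18.0000).
Jacobian J = [[4·a + b + 2, a - 2·b], [2·a·b - 4·a, a^2 + 2]].
At the point, J = [[8.5000, 5.0000], [-14.0000, 6.0000]] (det J = 121.0000).
Solving J·Δ = −F gives Δ = (-1.1777, 0.2521).
Then the next iterate is (a, b)₁ = (0.8223, -1.2479).
Re-evaluating at (0.8223, -1.2479): F = (2.413552, -5.691956), so ‖F‖₂ = 6.1825.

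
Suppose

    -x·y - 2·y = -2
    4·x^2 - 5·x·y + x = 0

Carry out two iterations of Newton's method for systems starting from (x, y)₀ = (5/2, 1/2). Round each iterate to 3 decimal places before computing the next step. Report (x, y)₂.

(0.912, 0.670)

At (5/2, 1/2): F = (-0.250, 21.250).
Jacobian J = [[-y, -x - 2], [8·x - 5·y + 1, -5·x]].
At the point, J = [[-0.500, -4.500], [18.500, -12.500]] (det J = 89.500).
Solving J·Δ = −F gives Δ = (-1.103, 0.067).
Then the next iterate is (x, y)₁ = (1.397, 0.567).
Round to (1.397, 0.567) and repeat: F = (0.07390, 5.24294), J = [[-0.567, -3.397], [9.341, -6.985]].
Δ = (-0.485, 0.103), so (x, y)₂ = (0.912, 0.670).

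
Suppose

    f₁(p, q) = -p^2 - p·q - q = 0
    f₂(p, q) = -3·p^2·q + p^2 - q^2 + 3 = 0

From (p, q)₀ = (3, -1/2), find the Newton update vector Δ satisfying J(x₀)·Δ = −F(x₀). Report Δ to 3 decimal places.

(-1.394, 0.167)

At (3, -1/2): F = (-7.000, 25.250).
Jacobian J = [[-2·p - q, -p - 1], [-6·p·q + 2·p, -3·p^2 - 2·q]].
At the point, J = [[-5.500, -4.000], [15.000, -26.000]] (det J = 203.000).
Solving J·Δ = −F gives Δ = (-1.394, 0.167).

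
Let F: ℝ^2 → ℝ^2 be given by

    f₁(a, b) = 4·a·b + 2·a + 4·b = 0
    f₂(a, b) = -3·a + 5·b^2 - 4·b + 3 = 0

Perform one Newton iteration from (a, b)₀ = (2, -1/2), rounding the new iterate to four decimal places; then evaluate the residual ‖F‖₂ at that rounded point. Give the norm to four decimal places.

0.3102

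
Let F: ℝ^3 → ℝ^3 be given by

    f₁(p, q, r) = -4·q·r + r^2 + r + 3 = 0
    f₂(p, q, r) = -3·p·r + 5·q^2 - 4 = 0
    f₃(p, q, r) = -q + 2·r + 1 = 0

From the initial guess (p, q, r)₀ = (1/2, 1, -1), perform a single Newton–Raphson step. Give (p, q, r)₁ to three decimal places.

(4.278, -0.333, -0.667)

At (1/2, 1, -1): F = (7.000, 2.500, -2.000).
Jacobian J = [[0, -4·r, -4·q + 2·r + 1], [-3·r, 10·q, -3·p], [0, -1, 2]].
At the point, J = [[0.000, 4.000, -5.000], [3.000, 10.000, -1.500], [0.000, -1.000, 2.000]] (det J = -9.000).
Solving J·Δ = −F gives Δ = (3.778, -1.333, 0.333).
Then the next iterate is (p, q, r)₁ = (4.278, -0.333, -0.667).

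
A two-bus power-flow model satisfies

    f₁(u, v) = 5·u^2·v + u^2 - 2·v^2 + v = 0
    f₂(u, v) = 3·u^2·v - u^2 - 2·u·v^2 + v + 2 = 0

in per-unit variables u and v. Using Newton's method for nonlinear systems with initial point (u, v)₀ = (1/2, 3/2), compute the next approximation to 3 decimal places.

(1.130, 2.696)

At (1/2, 3/2): F = (-0.875, 2.125).
Jacobian J = [[10·u·v + 2·u, 5·u^2 - 4·v + 1], [6·u·v - 2·u - 2·v^2, 3·u^2 - 4·u·v + 1]].
At the point, J = [[8.500, -3.750], [-1.000, -1.250]] (det J = -14.375).
Solving J·Δ = −F gives Δ = (0.630, 1.196).
Then the next iterate is (u, v)₁ = (1.130, 2.696).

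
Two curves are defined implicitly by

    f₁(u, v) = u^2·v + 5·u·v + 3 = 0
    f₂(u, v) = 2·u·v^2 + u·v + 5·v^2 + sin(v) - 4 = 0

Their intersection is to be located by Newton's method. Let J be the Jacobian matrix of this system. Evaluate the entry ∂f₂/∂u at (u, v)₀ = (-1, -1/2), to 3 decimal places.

0.000

∂f₂/∂u = 2·v^2 + v.
At (-1, -1/2) this is 0.000.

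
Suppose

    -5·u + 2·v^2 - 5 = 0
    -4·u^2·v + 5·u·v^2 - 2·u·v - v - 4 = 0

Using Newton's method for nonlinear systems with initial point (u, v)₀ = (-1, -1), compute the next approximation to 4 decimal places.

At (-1, -1): F = (2.0000, -6.0000).
Jacobian J = [[-5, 4·v], [-8·u·v + 5·v^2 - 2·v, -4·u^2 + 10·u·v - 2·u - 1]].
At the point, J = [[-5.0000, -4.0000], [-1.0000, 7.0000]] (det J = -39.0000).
Solving J·Δ = −F gives Δ = (-0.2564, 0.8205).
Then the next iterate is (u, v)₁ = (-1.2564, -0.1795).

(-1.2564, -0.1795)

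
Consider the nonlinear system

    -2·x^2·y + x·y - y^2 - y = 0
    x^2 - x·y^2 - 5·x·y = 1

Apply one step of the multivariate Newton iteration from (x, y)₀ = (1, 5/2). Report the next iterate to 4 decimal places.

(0.5562, 1.3683)

At (1, 5/2): F = (-11.2500, -18.7500).
Jacobian J = [[-4·x·y + y, -2·x^2 + x - 2·y - 1], [2·x - y^2 - 5·y, -2·x·y - 5·x]].
At the point, J = [[-7.5000, -7.0000], [-16.7500, -10.0000]] (det J = -42.2500).
Solving J·Δ = −F gives Δ = (-0.4438, -1.1317).
Then the next iterate is (x, y)₁ = (0.5562, 1.3683).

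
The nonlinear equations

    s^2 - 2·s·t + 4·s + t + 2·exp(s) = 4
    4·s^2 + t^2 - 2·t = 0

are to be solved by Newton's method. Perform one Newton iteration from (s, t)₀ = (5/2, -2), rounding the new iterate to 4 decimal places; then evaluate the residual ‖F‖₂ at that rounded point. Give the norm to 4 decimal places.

At (5/2, -2): F = (44.614988, 33.0000).
Jacobian J = [[2·s - 2·t + 2·exp(s) + 4, -2·s + 1], [8·s, 2·t - 2]].
At the point, J = [[37.364988, -4.0000], [20.0000, -6.0000]] (det J = -144.189928).
Solving J·Δ = −F gives Δ = (-0.9410, 2.3632).
Then the next iterate is (s, t)₁ = (1.5590, 0.3632).
Re-evaluating at (1.5590, 0.3632): F = (13.405353, 9.127438), so ‖F‖₂ = 16.2177.

16.2177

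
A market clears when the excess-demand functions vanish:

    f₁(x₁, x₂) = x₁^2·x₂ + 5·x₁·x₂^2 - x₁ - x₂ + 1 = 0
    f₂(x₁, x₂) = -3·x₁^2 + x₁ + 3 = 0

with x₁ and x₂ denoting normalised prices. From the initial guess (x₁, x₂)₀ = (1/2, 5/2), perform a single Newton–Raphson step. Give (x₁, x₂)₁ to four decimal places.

At (1/2, 5/2): F = (14.2500, 2.7500).
Jacobian J = [[2·x₁·x₂ + 5·x₂^2 - 1, x₁^2 + 10·x₁·x₂ - 1], [-6·x₁ + 1, 0]].
At the point, J = [[32.7500, 11.7500], [-2.0000, 0.0000]] (det J = 23.5000).
Solving J·Δ = −F gives Δ = (1.3750, -5.0452).
Then the next iterate is (x₁, x₂)₁ = (1.8750, -2.5452).

(1.8750, -2.5452)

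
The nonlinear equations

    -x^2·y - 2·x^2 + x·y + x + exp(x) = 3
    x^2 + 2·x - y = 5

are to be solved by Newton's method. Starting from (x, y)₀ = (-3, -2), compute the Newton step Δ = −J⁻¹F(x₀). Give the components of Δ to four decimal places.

At (-3, -2): F = (0.049787, 0.0000).
Jacobian J = [[-2·x·y - 4·x + y + exp(x) + 1, -x^2 + x], [2·x + 2, -1]].
At the point, J = [[-0.950213, -12.0000], [-4.0000, -1.0000]] (det J = -47.049787).
Solving J·Δ = −F gives Δ = (-0.0011, 0.0042).

(-0.0011, 0.0042)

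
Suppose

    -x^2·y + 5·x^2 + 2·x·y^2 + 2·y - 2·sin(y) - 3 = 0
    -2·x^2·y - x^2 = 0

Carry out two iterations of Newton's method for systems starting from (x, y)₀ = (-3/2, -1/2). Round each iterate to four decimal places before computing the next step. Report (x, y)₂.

At (-3/2, -1/2): F = (8.583851, 0.0000).
Jacobian J = [[-2·x·y + 10·x + 2·y^2, -x^2 + 4·x·y - 2·cos(y) + 2], [-4·x·y - 2·x, -2·x^2]].
At the point, J = [[-16.0000, 0.994835], [0.0000, -4.5000]] (det J = 72.0000).
Solving J·Δ = −F gives Δ = (0.5365, 0.0000).
Then the next iterate is (x, y)₁ = (-0.9635, -0.5000).
Round to (-0.9635, -0.5000) and repeat: F = (1.582928, 0.0000), J = [[-10.0985, 1.243503], [0.0000, -1.856665]].
Δ = (0.1567, 0.0000), so (x, y)₂ = (-0.8068, -0.5000).

(-0.8068, -0.5000)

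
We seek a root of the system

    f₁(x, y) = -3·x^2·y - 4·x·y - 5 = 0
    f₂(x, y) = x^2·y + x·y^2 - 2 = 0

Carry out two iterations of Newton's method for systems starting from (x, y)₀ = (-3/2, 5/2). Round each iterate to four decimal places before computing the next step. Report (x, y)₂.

At (-3/2, 5/2): F = (-6.8750, -5.7500).
Jacobian J = [[-6·x·y - 4·y, -3·x^2 - 4·x], [2·x·y + y^2, x^2 + 2·x·y]].
At the point, J = [[12.5000, -0.7500], [-1.2500, -5.2500]] (det J = -66.5625).
Solving J·Δ = −F gives Δ = (0.4775, -1.2089).
Then the next iterate is (x, y)₁ = (-1.0225, 1.2911).
Round to (-1.0225, 1.2911) and repeat: F = (-3.768960, -2.354592), J = [[2.756498, 0.953481], [-0.973360, -1.594793]].
Δ = (2.3806, -2.9294), so (x, y)₂ = (1.3581, -1.6383).

(1.3581, -1.6383)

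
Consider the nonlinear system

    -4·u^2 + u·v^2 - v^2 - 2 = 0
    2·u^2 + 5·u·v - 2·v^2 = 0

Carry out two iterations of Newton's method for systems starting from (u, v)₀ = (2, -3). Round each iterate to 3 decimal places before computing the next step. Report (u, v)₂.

(0.003, -0.750)

At (2, -3): F = (-9.000, -40.000).
Jacobian J = [[-8·u + v^2, 2·u·v - 2·v], [4·u + 5·v, 5·u - 4·v]].
At the point, J = [[-7.000, -6.000], [-7.000, 22.000]] (det J = -196.000).
Solving J·Δ = −F gives Δ = (-2.235, 1.107).
Then the next iterate is (u, v)₁ = (-0.235, -1.893).
Round to (-0.235, -1.893) and repeat: F = (-6.64646, -4.83217), J = [[5.46345, 4.67571], [-10.405, 6.397]].
Δ = (0.238, 1.143), so (u, v)₂ = (0.003, -0.750).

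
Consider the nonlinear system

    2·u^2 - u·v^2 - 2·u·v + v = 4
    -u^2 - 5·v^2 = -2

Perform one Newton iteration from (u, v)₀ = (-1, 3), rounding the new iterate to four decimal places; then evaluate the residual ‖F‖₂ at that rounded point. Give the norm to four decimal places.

At (-1, 3): F = (16.0000, -44.0000).
Jacobian J = [[4·u - v^2 - 2·v, -2·u·v - 2·u + 1], [-2·u, -10·v]].
At the point, J = [[-19.0000, 9.0000], [2.0000, -30.0000]] (det J = 552.0000).
Solving J·Δ = −F gives Δ = (0.1522, -1.4565).
Then the next iterate is (u, v)₁ = (-0.8478, 1.5435).
Re-evaluating at (-0.8478, 1.5435): F = (3.617980, -10.630726), so ‖F‖₂ = 11.2295.

11.2295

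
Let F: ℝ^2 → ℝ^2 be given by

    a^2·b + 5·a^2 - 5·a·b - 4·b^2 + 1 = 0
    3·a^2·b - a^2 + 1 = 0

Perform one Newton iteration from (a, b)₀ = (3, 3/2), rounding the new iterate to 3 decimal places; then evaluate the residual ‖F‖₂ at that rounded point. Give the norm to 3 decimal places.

At (3, 3/2): F = (28.000, 32.500).
Jacobian J = [[2·a·b + 10·a - 5·b, a^2 - 5·a - 8·b], [6·a·b - 2·a, 3·a^2]].
At the point, J = [[31.500, -18.000], [21.000, 27.000]] (det J = 1228.500).
Solving J·Δ = −F gives Δ = (-1.092, -0.355).
Then the next iterate is (a, b)₁ = (1.908, 1.145).
Re-evaluating at (1.908, 1.145): F = (7.20325, 9.86453), so ‖F‖₂ = 12.215.

12.215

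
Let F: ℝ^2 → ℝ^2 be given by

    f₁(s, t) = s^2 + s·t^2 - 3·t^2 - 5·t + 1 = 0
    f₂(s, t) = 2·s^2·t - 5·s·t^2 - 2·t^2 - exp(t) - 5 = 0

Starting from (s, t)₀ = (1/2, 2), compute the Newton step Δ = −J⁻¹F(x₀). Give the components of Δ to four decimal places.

(0.0709, -1.2264)

At (1/2, 2): F = (-18.7500, -29.389056).
Jacobian J = [[2·s + t^2, 2·s·t - 6·t - 5], [4·s·t - 5·t^2, 2·s^2 - 10·s·t - 4·t - exp(t)]].
At the point, J = [[5.0000, -15.0000], [-16.0000, -24.889056]] (det J = -364.445280).
Solving J·Δ = −F gives Δ = (0.0709, -1.2264).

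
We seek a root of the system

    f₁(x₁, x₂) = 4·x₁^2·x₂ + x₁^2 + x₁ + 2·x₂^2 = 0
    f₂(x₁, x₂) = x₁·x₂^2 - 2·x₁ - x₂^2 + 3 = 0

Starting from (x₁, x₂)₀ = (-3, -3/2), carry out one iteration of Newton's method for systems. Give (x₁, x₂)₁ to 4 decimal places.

At (-3, -3/2): F = (-43.5000, 0.0000).
Jacobian J = [[8·x₁·x₂ + 2·x₁ + 1, 4·x₁^2 + 4·x₂], [x₂^2 - 2, 2·x₁·x₂ - 2·x₂]].
At the point, J = [[31.0000, 30.0000], [0.2500, 12.0000]] (det J = 364.5000).
Solving J·Δ = −F gives Δ = (1.4321, -0.0298).
Then the next iterate is (x₁, x₂)₁ = (-1.5679, -1.5298).

(-1.5679, -1.5298)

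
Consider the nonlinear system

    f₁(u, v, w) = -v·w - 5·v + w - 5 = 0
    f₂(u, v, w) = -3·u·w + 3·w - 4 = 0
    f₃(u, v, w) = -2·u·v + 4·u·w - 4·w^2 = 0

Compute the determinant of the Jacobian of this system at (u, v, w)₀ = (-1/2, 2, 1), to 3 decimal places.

183.000

J = [[0, -w - 5, -v + 1], [-3·w, 0, -3·u + 3], [-2·v + 4·w, -2·u, 4·u - 8·w]].
At the point, J = [[0.000, -6.000, -1.000], [-3.000, 0.000, 4.500], [0.000, 1.000, -10.000]].
det J = 183.000.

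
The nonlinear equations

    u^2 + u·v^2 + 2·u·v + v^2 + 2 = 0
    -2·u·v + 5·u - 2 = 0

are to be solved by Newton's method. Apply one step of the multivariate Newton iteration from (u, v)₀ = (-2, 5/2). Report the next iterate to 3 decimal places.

(0.034, 3.000)

At (-2, 5/2): F = (-10.250, -2.000).
Jacobian J = [[2·u + v^2 + 2·v, 2·u·v + 2·u + 2·v], [-2·v + 5, -2·u]].
At the point, J = [[7.250, -9.000], [0.000, 4.000]] (det J = 29.000).
Solving J·Δ = −F gives Δ = (2.034, 0.500).
Then the next iterate is (u, v)₁ = (0.034, 3.000).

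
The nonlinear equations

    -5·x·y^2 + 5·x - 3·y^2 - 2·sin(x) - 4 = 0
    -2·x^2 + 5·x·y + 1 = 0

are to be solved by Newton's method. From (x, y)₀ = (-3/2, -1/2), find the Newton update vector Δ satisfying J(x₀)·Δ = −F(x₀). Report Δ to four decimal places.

At (-3/2, -1/2): F = (-8.380010, 0.2500).
Jacobian J = [[-5·y^2 - 2·cos(x) + 5, -10·x·y - 6·y], [-4·x + 5·y, 5·x]].
At the point, J = [[3.608526, -4.5000], [3.5000, -7.5000]] (det J = -11.313942).
Solving J·Δ = −F gives Δ = (5.6545, 2.6721).

(5.6545, 2.6721)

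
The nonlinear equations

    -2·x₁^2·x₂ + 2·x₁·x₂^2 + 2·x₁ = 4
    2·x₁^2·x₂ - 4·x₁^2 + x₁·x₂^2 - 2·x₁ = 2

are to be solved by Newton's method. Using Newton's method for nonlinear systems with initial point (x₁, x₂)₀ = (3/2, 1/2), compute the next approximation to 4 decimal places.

At (3/2, 1/2): F = (-2.5000, -11.3750).
Jacobian J = [[-4·x₁·x₂ + 2·x₂^2 + 2, -2·x₁^2 + 4·x₁·x₂], [4·x₁·x₂ - 8·x₁ + x₂^2 - 2, 2·x₁^2 + 2·x₁·x₂]].
At the point, J = [[-0.5000, -1.5000], [-10.7500, 6.0000]] (det J = -19.1250).
Solving J·Δ = −F gives Δ = (-1.6765, -1.1078).
Then the next iterate is (x₁, x₂)₁ = (-0.1765, -0.6078).

(-0.1765, -0.6078)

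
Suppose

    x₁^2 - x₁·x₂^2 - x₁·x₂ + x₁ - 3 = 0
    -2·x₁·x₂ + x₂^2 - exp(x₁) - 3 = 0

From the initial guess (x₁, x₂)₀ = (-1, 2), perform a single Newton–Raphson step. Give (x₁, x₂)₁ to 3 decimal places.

At (-1, 2): F = (3.000, 4.63212).
Jacobian J = [[2·x₁ - x₂^2 - x₂ + 1, -2·x₁·x₂ - x₁], [-2·x₂ - exp(x₁), -2·x₁ + 2·x₂]].
At the point, J = [[-7.000, 5.000], [-4.36788, 6.000]] (det J = -20.16060).
Solving J·Δ = −F gives Δ = (-0.256, -0.958).
Then the next iterate is (x₁, x₂)₁ = (-1.256, 1.042).

(-1.256, 1.042)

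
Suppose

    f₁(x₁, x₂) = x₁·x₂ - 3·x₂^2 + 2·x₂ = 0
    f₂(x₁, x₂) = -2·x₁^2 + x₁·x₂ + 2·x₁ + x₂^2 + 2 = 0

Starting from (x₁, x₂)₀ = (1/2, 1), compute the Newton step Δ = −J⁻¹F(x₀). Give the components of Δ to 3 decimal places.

(-2.125, -0.750)

At (1/2, 1): F = (-0.500, 4.000).
Jacobian J = [[x₂, x₁ - 6·x₂ + 2], [-4·x₁ + x₂ + 2, x₁ + 2·x₂]].
At the point, J = [[1.000, -3.500], [1.000, 2.500]] (det J = 6.000).
Solving J·Δ = −F gives Δ = (-2.125, -0.750).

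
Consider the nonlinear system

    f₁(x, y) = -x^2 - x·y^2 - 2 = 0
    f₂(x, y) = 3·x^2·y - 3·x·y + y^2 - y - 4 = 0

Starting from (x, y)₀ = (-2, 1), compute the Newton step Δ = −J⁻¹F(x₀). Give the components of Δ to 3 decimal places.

(1.128, 0.154)

At (-2, 1): F = (-4.000, 14.000).
Jacobian J = [[-2·x - y^2, -2·x·y], [6·x·y - 3·y, 3·x^2 - 3·x + 2·y - 1]].
At the point, J = [[3.000, 4.000], [-15.000, 19.000]] (det J = 117.000).
Solving J·Δ = −F gives Δ = (1.128, 0.154).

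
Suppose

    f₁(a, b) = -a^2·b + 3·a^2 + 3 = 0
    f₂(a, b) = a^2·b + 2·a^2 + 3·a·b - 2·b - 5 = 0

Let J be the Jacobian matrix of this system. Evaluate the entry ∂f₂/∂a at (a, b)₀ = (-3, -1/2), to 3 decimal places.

∂f₂/∂a = 2·a·b + 4·a + 3·b.
At (-3, -1/2) this is -10.500.

-10.500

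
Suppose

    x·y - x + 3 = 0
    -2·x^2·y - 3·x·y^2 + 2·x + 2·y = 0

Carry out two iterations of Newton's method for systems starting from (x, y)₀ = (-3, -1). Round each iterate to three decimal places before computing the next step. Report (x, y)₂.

(2.798, -1.895)

At (-3, -1): F = (9.000, 19.000).
Jacobian J = [[y - 1, x], [-4·x·y - 3·y^2 + 2, -2·x^2 - 6·x·y + 2]].
At the point, J = [[-2.000, -3.000], [-13.000, -34.000]] (det J = 29.000).
Solving J·Δ = −F gives Δ = (8.586, -2.724).
Then the next iterate is (x, y)₁ = (5.586, -3.724).
Round to (5.586, -3.724) and repeat: F = (-23.38826, 3.724), J = [[-4.724, 5.586], [43.60453, 64.40679]].
Δ = (-2.788, 1.829), so (x, y)₂ = (2.798, -1.895).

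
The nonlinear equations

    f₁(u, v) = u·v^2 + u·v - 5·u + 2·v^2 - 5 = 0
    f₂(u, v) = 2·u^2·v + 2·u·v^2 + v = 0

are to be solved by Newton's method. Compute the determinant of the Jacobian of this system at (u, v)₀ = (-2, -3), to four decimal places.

117.0000

J = [[v^2 + v - 5, 2·u·v + u + 4·v], [4·u·v + 2·v^2, 2·u^2 + 4·u·v + 1]].
At the point, J = [[1.0000, -2.0000], [42.0000, 33.0000]].
det J = 117.0000.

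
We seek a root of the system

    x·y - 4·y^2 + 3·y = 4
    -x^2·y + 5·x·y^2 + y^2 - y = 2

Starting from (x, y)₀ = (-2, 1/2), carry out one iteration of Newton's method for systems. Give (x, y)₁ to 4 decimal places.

(-17.5455, -3.5909)

At (-2, 1/2): F = (-4.5000, -6.7500).
Jacobian J = [[y, x - 8·y + 3], [-2·x·y + 5·y^2, -x^2 + 10·x·y + 2·y - 1]].
At the point, J = [[0.5000, -3.0000], [3.2500, -14.0000]] (det J = 2.7500).
Solving J·Δ = −F gives Δ = (-15.5455, -4.0909).
Then the next iterate is (x, y)₁ = (-17.5455, -3.5909).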